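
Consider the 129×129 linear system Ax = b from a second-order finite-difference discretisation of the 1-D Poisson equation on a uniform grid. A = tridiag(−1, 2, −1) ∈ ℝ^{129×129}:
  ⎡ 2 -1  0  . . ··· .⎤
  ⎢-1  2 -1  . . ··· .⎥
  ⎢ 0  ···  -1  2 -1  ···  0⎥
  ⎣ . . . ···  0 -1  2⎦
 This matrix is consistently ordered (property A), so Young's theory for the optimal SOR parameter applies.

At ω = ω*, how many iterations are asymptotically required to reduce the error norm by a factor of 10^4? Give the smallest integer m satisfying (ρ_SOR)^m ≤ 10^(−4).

m = 191

[ρ_J] n=129: ρ(B_J) = cos(π/(n+1)) = cos(π/130) = 0.9997080.
√(1 − cos²(π/130)) = sin(π/130) ≈ 0.0241637.
[ω*] 2 ÷ (1 + 0.0241637) = 2 ÷ 1.0241637 = 1.9528128.
[ρ_SOR] ω* − 1 = 0.9528128.
ρ_SOR^m ≤ 10^(−4) ⇔ m ≥ 4·ln10/(−ln 0.9528128) = 9.21034/0.0483368 = 190.545; m = ⌈190.545⌉ = 191.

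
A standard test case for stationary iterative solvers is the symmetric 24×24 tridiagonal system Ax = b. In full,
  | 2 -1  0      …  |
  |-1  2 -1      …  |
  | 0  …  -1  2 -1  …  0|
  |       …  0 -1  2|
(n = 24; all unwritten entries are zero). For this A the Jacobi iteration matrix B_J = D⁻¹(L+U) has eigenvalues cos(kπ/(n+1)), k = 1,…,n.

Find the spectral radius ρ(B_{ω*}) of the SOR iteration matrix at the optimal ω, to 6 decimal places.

ρ_SOR = 0.777251

[ρ_J] n=24: ρ(B_J) = cos(π/(n+1)) = cos(π/25) = 0.992115.
1 − cos²(π/25) = sin²(π/25) ⇒ √(1−ρ_J²) = sin(π/25) = 0.1253332.
Then 2/(1+√(1−ρ_J²)) = 2/(1+0.1253332); ω* = 2/1.1253332 = 1.777251.
and ρ(B_{ω*}) = 1.777251 − 1 = 0.777251.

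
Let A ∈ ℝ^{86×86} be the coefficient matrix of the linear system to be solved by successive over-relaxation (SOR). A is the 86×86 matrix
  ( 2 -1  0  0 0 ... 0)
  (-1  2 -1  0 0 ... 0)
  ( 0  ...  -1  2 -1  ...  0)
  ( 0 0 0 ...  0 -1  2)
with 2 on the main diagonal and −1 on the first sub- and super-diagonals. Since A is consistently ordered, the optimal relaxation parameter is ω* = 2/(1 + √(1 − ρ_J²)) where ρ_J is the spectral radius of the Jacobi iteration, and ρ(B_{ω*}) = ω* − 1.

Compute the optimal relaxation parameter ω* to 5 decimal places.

B_J for the 86×86 system has eigenvalues cos(kπ/87); ρ_J = cos(π/87) = 0.99935.
1 − cos²(π/87) = sin²(π/87) ⇒ √(1−ρ_J²) = sin(π/87) = 0.036102.
ω* = 2/(1 + 0.036102) = 2/1.036102 = 1.93031.
and ρ(B_{ω*}) = 1.93031 − 1 = 0.93031.

ω* = 1.93031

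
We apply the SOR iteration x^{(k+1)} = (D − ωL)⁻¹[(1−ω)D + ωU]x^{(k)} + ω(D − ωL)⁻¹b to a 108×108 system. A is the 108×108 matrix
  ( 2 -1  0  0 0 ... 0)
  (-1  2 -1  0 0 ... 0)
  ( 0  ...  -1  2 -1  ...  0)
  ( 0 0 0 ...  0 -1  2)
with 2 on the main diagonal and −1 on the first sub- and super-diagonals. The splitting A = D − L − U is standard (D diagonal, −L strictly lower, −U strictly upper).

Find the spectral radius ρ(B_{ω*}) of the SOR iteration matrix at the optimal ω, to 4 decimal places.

ρ_SOR = 0.9440

With n=108, ρ(Jacobi) = cos(π/109) = 0.9996.
root = sin(π/109) = 0.02882  (since 1−cos² = sin²).
ω* = 2/(1+0.02882) = 1.9440
and ρ(B_{ω*}) = 1.9440 − 1 = 0.9440.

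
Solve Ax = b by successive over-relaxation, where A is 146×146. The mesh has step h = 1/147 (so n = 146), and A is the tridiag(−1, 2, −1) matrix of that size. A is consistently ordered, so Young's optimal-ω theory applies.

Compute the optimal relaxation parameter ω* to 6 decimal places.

ω* = 1.958155

[ρ_J] n=146: ρ(B_J) = cos(π/(n+1)) = cos(π/147) = 0.999772.
root = sin(π/147) = 0.0213698  (since 1−cos² = sin²).
[ω*] 2 ÷ (1 + 0.0213698) = 2 ÷ 1.0213698 = 1.958155.
Hence ρ(B_{ω*}) = 1.958155 − 1 = 0.958155.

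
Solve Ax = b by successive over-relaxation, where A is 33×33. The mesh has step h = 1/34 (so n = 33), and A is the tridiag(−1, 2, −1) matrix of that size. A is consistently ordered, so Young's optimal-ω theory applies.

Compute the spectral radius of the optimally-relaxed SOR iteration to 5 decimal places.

[ρ_J] n=33: ρ(B_J) = cos(π/(n+1)) = cos(π/34) = 0.99573.
√(1−ρ_J²) = |sin(π/34)| = 0.092268
ω* = 2/(1+0.092268) = 1.83105
and ρ(B_{ω*}) = 1.83105 − 1 = 0.83105.

ρ_SOR = 0.83105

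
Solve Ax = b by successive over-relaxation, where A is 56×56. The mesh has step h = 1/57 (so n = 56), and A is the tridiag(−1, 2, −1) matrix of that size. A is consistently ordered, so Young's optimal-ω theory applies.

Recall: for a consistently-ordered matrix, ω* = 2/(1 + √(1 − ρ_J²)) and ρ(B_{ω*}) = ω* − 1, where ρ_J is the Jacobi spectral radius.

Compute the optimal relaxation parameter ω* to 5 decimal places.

ω* = 1.89558

spectrum of D⁻¹(L+U) = {cos(kπ/57) : 1≤k≤56}; ρ_J = cos(π/57) = 0.99848.
√(1 − cos²(π/57)) = sin(π/57) ≈ 0.055088.
Young: ω* = 2/(1+√(1−ρ_J²)) = 2/(1+0.055088) = 2/1.055088 = 1.89558.
and ρ(B_{ω*}) = 1.89558 − 1 = 0.89558.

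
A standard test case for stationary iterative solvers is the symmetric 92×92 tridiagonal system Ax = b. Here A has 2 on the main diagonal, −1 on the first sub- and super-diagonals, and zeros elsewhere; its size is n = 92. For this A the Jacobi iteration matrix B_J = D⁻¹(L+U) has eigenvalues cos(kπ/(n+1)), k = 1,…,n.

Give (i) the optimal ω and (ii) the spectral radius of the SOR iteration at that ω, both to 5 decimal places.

½·tridiag(1,0,1) at n=92: λ_k = cos(kπ/93); max |λ| at k=1 ⇒ ρ_J = cos(π/93) ≈ 0.99943.
root = sin(π/93) = 0.033774  (since 1−cos² = sin²).
ω* = 2/(1 + 0.033774) = 2/1.033774 = 1.93466.
ρ_SOR = ω* − 1 = 1.93466 − 1 = 0.93466.

ω* = 1.93466, ρ_SOR = 0.93466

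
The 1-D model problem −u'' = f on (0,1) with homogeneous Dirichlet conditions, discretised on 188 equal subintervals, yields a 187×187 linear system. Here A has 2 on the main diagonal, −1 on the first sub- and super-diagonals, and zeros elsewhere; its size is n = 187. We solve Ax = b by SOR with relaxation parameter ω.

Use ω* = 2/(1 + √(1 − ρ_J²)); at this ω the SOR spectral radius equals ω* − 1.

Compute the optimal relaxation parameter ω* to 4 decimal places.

[ρ_J] n=187: ρ(B_J) = cos(π/(n+1)) = cos(π/188) = 0.9999.
root = sin(π/188) = 0.01671  (since 1−cos² = sin²).
So ω* = 2/1.01671 = 1.9671 (Young).
[ρ_SOR] ω* − 1 = 0.9671.

ω* = 1.9671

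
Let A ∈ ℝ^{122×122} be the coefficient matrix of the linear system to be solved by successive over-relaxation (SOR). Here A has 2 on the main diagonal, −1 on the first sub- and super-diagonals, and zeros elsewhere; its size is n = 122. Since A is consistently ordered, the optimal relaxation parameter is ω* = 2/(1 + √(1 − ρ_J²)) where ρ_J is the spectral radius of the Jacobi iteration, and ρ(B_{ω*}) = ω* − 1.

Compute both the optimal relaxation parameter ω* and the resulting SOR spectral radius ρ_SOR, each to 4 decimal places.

ω* = 1.9502, ρ_SOR = 0.9502

ρ_J = max_k |cos(kπ/123)| = cos(π/123) = 0.9997
√(1−ρ_J²) = |sin(π/123)| = 0.02554
[ω*] 2 ÷ (1 + 0.02554) = 2 ÷ 1.02554 = 1.9502.
ρ_SOR = ω* − 1 = 1.9502 − 1 = 0.9502.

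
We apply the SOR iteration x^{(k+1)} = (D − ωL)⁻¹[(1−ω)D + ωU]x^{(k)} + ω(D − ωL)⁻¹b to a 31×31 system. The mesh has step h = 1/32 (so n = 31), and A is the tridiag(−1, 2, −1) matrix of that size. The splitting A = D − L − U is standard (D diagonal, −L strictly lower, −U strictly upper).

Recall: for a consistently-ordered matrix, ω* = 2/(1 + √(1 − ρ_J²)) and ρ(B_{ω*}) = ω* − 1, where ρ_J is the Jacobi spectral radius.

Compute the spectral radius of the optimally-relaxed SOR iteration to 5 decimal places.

spectrum of D⁻¹(L+U) = {cos(kπ/32) : 1≤k≤31}; ρ_J = cos(π/32) = 0.99518.
√(1−ρ_J²) = |sin(π/32)| = 0.098017
Then 2/(1+√(1−ρ_J²)) = 2/(1+0.098017); ω* = 2/1.098017 = 1.82147.
ρ(B_{ω*}) = ω*−1 = 0.82147

ρ_SOR = 0.82147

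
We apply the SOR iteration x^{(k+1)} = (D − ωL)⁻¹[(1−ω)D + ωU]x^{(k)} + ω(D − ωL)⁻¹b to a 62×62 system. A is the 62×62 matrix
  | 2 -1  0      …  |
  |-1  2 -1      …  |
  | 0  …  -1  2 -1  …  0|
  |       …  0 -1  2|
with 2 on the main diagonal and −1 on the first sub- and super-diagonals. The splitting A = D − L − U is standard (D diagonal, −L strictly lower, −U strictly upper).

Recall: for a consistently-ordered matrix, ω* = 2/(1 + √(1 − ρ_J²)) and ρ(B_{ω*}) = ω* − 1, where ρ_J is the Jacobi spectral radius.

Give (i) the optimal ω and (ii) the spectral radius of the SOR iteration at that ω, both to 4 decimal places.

[ρ_J] n=62: ρ(B_J) = cos(π/(n+1)) = cos(π/63) = 0.9988.
√(1−ρ_J²) = |sin(π/63)| = 0.04985
ω* = 2/(1+0.04985) = 1.9050
At ω = 1.9050 every |λ(B_ω)| = ω−1, so ρ_SOR = 0.9050.

ω* = 1.9050, ρ_SOR = 0.9050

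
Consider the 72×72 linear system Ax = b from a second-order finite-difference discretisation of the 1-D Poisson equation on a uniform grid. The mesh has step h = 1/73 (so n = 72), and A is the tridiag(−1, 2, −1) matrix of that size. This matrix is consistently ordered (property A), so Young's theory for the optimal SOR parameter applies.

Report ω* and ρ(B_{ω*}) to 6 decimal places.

ω* = 1.917505, ρ_SOR = 0.917505

[ρ_J] n=72: ρ(B_J) = cos(π/(n+1)) = cos(π/73) = 0.999074.
1 − cos²(π/73) = sin²(π/73) ⇒ √(1−ρ_J²) = sin(π/73) = 0.0430222.
Then 2/(1+√(1−ρ_J²)) = 2/(1+0.0430222); ω* = 2/1.0430222 = 1.917505.
ρ(B_{ω*}) = ω*−1 = 0.917505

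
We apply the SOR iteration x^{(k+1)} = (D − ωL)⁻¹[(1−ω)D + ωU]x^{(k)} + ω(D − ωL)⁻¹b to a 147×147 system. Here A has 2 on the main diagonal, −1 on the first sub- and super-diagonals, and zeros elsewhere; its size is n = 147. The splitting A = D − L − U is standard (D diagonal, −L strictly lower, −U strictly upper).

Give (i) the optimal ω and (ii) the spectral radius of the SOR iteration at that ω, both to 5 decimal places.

½·tridiag(1,0,1) at n=147: λ_k = cos(kπ/148); max |λ| at k=1 ⇒ ρ_J = cos(π/148) ≈ 0.99977.
√(1−ρ_J²) simplifies to sin(π/148) = 0.021225.
Then 2/(1+√(1−ρ_J²)) = 2/(1+0.021225); ω* = 2/1.021225 = 1.95843.
and ρ(B_{ω*}) = 1.95843 − 1 = 0.95843.

ω* = 1.95843, ρ_SOR = 0.95843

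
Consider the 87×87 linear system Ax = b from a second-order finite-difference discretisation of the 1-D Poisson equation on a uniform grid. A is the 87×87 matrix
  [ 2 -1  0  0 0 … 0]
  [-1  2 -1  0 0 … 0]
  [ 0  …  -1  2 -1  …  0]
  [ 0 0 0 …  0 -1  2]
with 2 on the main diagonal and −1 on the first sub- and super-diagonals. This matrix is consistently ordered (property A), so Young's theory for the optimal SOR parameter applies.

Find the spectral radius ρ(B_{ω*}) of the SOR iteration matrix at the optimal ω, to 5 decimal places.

ρ_SOR = 0.93108

[ρ_J] n=87: ρ(B_J) = cos(π/(n+1)) = cos(π/88) = 0.99936.
√(1−ρ_J²) = |sin(π/88)| = 0.035692
[ω*] 2 ÷ (1 + 0.035692) = 2 ÷ 1.035692 = 1.93108.
[ρ_SOR] ω* − 1 = 0.93108.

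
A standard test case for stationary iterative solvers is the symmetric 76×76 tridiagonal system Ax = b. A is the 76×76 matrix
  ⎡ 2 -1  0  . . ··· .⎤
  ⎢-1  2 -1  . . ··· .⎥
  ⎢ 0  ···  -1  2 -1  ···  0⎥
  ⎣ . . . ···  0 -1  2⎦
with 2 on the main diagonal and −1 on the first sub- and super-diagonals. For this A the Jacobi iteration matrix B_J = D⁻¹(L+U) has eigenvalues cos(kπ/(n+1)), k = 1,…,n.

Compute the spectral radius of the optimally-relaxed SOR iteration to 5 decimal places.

ρ_SOR = 0.92162

With n=76, ρ(Jacobi) = cos(π/77) = 0.99917.
√(1 − cos²(π/77)) = sin(π/77) ≈ 0.040789.
Young: ω* = 2/(1+√(1−ρ_J²)) = 2/(1+0.040789) = 2/1.040789 = 1.92162.
ρ_SOR = ω* − 1 = 1.92162 − 1 = 0.92162.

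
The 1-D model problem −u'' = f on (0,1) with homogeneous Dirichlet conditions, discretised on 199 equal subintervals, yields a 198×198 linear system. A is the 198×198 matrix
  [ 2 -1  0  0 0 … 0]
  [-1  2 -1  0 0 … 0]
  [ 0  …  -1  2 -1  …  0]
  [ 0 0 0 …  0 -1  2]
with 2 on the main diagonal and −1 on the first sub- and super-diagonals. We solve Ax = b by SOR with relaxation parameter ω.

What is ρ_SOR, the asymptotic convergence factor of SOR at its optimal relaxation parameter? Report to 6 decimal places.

ρ_SOR = 0.968918

B_J for the 198×198 system has eigenvalues cos(kπ/199); ρ_J = cos(π/199) = 0.999875.
root = sin(π/199) = 0.0157862  (since 1−cos² = sin²).
[ω*] 2 ÷ (1 + 0.0157862) = 2 ÷ 1.0157862 = 1.968918.
ρ_SOR = ω* − 1 = 1.968918 − 1 = 0.968918.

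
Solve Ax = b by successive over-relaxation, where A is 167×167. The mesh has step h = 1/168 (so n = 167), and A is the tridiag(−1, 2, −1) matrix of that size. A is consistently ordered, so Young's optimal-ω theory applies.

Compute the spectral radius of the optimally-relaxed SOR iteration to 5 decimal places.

ρ_SOR = 0.96329

n=167: λ(B_J) = 1 − λ(A)/2 = cos(kπ/168); k=1 gives ρ_J = 0.99983.
√(1−ρ_J²) = |sin(π/168)| = 0.018699
[ω*] 2 ÷ (1 + 0.018699) = 2 ÷ 1.018699 = 1.96329.
ρ_SOR = ω* − 1 = 1.96329 − 1 = 0.96329.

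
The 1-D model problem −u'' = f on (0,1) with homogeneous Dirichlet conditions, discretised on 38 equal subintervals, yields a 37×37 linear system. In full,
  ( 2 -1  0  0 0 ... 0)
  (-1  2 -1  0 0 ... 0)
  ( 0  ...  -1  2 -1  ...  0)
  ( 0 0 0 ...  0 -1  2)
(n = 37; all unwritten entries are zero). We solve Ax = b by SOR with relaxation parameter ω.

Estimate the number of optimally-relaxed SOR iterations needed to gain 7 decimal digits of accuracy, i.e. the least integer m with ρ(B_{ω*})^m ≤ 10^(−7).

½·tridiag(1,0,1) at n=37: λ_k = cos(kπ/38); max |λ| at k=1 ⇒ ρ_J = cos(π/38) ≈ 0.9965845.
√(1−ρ_J²) = |sin(π/38)| = 0.0825793
ω* = 2 / (1 + 0.0825793) = 2 / 1.0825793 ≈ 1.8474397.
ρ_SOR = ω* − 1 = 1.8474397 − 1 = 0.8474397.
7·ln10 = 16.1181; −ln(0.8474397) = 0.165536; m = ⌈16.1181/0.165536⌉ = ⌈97.369⌉ = 98.

m = 98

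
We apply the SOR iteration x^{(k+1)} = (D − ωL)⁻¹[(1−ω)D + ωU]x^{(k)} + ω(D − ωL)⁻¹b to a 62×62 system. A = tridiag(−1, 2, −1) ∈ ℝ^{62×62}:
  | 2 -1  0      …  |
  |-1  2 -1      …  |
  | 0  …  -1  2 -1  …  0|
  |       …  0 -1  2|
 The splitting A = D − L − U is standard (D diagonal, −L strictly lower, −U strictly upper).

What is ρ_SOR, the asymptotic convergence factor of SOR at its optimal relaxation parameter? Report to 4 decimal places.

ρ_SOR = 0.9050

[ρ_J] n=62: ρ(B_J) = cos(π/(n+1)) = cos(π/63) = 0.9988.
√(1−ρ_J²) = |sin(π/63)| = 0.04985
ω* = 2/(1 + 0.04985) = 2/1.04985 = 1.9050.
ρ_SOR = ω* − 1 = 1.9050 − 1 = 0.9050.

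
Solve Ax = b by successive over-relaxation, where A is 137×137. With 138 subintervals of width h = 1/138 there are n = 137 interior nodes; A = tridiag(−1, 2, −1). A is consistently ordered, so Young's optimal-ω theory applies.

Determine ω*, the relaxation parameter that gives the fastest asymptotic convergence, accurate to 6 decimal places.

½·tridiag(1,0,1) at n=137: λ_k = cos(kπ/138); max |λ| at k=1 ⇒ ρ_J = cos(π/138) ≈ 0.999741.
√(1 − cos²(π/138)) = sin(π/138) ≈ 0.0227632.
Then 2/(1+√(1−ρ_J²)) = 2/(1+0.0227632); ω* = 2/1.0227632 = 1.955487.
ρ_SOR = ω* − 1 ≈ 0.955487.

ω* = 1.955487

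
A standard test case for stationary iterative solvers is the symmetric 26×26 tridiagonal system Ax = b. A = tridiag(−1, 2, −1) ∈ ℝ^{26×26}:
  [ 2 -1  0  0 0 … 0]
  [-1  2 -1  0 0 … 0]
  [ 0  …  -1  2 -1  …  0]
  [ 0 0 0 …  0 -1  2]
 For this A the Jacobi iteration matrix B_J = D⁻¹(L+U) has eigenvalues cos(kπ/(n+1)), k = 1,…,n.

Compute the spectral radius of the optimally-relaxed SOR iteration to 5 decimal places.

ρ_SOR = 0.79197

ρ_J = max_k |cos(kπ/27)| = cos(π/27) = 0.99324
√(1−ρ_J²) simplifies to sin(π/27) = 0.116093.
ω* = 2/(1+0.116093) = 1.79197
ρ_SOR = ω* − 1 ≈ 0.79197.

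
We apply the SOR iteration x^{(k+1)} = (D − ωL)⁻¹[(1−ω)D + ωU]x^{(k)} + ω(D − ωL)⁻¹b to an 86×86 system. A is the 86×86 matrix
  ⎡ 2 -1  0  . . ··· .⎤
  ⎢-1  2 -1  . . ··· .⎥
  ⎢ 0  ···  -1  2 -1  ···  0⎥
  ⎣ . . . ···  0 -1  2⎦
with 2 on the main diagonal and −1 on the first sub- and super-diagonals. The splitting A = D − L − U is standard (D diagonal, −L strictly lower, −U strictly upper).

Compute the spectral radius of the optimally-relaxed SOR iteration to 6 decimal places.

ρ_SOR = 0.930311

½·tridiag(1,0,1) at n=86: λ_k = cos(kπ/87); max |λ| at k=1 ⇒ ρ_J = cos(π/87) ≈ 0.999348.
1 − cos²(π/87) = sin²(π/87) ⇒ √(1−ρ_J²) = sin(π/87) = 0.0361024.
Then 2/(1+√(1−ρ_J²)) = 2/(1+0.0361024); ω* = 2/1.0361024 = 1.930311.
ρ_SOR = ω* − 1 = 1.930311 − 1 = 0.930311.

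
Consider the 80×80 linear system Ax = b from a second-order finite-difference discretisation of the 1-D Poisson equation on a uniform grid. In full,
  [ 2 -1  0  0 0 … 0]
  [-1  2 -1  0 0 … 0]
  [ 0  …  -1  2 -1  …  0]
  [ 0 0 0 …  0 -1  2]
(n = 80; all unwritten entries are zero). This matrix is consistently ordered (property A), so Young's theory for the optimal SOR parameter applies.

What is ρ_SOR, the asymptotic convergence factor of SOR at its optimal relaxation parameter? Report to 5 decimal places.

ρ_SOR = 0.92534

½·tridiag(1,0,1) at n=80: λ_k = cos(kπ/81); max |λ| at k=1 ⇒ ρ_J = cos(π/81) ≈ 0.99925.
√(1−ρ_J²) simplifies to sin(π/81) = 0.038775.
So ω* = 2/1.038775 = 1.92534 (Young).
ρ(B_{ω*}) = ω*−1 = 0.92534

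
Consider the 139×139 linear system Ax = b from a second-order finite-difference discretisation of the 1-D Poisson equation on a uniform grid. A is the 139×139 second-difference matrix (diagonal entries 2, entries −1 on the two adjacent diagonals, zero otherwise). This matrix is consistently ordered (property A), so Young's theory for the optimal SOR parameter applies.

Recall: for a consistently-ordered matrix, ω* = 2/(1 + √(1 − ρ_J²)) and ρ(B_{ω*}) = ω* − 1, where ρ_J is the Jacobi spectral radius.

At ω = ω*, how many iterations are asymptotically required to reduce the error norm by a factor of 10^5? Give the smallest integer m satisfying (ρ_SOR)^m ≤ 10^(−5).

m = 257

B_J for the 139×139 system has eigenvalues cos(kπ/140); ρ_J = cos(π/140) = 0.9997482.
√(1−ρ_J²) simplifies to sin(π/140) = 0.0224381.
ω* = 2/(1 + 0.0224381) = 2/1.0224381 = 1.9561086.
ρ(B_{ω*}) = ω*−1 = 0.9561086
5·ln10 = 11.5129; −ln(0.9561086) = 0.0448838; m = ⌈11.5129/0.0448838⌉ = ⌈256.505⌉ = 257.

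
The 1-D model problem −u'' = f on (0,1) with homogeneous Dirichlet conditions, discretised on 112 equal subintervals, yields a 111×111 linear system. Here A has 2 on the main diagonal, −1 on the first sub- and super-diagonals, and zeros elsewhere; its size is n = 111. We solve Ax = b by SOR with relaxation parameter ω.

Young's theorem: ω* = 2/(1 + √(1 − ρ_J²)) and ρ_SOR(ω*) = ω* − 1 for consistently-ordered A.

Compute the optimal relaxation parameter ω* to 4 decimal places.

ω* = 1.9454

spectrum of D⁻¹(L+U) = {cos(kπ/112) : 1≤k≤111}; ρ_J = cos(π/112) = 0.9996.
1 − cos²(π/112) = sin²(π/112) ⇒ √(1−ρ_J²) = sin(π/112) = 0.02805.
ω* = 2/(1+0.02805) = 1.9454
Hence ρ(B_{ω*}) = 1.9454 − 1 = 0.9454.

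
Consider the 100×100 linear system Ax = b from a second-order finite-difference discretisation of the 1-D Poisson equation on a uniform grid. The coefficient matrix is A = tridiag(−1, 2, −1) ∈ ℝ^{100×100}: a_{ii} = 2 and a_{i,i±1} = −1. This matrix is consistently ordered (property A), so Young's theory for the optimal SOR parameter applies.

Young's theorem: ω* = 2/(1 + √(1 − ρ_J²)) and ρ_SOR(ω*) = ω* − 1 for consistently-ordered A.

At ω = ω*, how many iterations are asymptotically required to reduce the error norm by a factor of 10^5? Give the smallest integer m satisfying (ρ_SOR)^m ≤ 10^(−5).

m = 186

ρ_J = max_k |cos(kπ/101)| = cos(π/101) = 0.9995163
root = sin(π/101) = 0.0310999  (since 1−cos² = sin²).
Young: ω* = 2/(1+√(1−ρ_J²)) = 2/(1+0.0310999) = 2/1.0310999 = 1.9396763.
[ρ_SOR] ω* − 1 = 0.9396763.
Need (0.9396763)^m ≤ 10^(−5): m ≥ 5·ln10/|ln 0.9396763| = 11.5129/0.0622198 = 185.036 ⇒ m = 186.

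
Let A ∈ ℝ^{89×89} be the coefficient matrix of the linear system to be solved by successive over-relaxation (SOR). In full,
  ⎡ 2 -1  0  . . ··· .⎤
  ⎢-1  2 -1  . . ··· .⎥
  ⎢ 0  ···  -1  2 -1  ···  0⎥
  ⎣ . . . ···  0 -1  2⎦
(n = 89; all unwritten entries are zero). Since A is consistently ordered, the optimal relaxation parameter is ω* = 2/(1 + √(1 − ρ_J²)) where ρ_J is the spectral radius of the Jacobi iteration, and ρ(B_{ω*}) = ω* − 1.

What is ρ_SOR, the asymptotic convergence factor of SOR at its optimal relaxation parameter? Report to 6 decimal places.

ρ_SOR = 0.932555

B_J for the 89×89 system has eigenvalues cos(kπ/90); ρ_J = cos(π/90) = 0.999391.
√(1−ρ_J²) = |sin(π/90)| = 0.0348995
ω* = 2/(1 + 0.0348995) = 2/1.0348995 = 1.932555.
Hence ρ(B_{ω*}) = 1.932555 − 1 = 0.932555.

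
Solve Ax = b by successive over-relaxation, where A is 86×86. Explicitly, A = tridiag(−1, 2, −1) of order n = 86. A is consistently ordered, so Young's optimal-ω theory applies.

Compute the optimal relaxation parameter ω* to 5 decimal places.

½·tridiag(1,0,1) at n=86: λ_k = cos(kπ/87); max |λ| at k=1 ⇒ ρ_J = cos(π/87) ≈ 0.99935.
1 − cos²(π/87) = sin²(π/87) ⇒ √(1−ρ_J²) = sin(π/87) = 0.036102.
ω* = 2/(1+0.036102) = 1.93031
At ω = 1.93031 every |λ(B_ω)| = ω−1, so ρ_SOR = 0.93031.

ω* = 1.93031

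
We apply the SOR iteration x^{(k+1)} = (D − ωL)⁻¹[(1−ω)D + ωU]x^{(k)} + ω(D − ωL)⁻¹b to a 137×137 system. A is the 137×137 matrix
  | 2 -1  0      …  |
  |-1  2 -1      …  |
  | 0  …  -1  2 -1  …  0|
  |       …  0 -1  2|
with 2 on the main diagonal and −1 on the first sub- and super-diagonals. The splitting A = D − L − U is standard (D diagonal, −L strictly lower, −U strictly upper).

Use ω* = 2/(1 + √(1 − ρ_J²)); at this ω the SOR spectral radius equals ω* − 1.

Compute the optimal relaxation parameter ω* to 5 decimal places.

ω* = 1.95549

[ρ_J] n=137: ρ(B_J) = cos(π/(n+1)) = cos(π/138) = 0.99974.
√(1−ρ_J²) simplifies to sin(π/138) = 0.022763.
Then 2/(1+√(1−ρ_J²)) = 2/(1+0.022763); ω* = 2/1.022763 = 1.95549.
ρ_SOR = ω* − 1 ≈ 0.95549.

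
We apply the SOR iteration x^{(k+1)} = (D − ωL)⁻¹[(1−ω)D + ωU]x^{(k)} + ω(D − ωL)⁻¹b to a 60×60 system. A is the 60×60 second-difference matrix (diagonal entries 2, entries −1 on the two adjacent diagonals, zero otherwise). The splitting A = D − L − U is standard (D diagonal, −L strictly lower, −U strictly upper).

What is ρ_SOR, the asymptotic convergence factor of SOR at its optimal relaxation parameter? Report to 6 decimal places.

ρ_SOR = 0.902083

ρ_J = max_k |cos(kπ/61)| = cos(π/61) = 0.998674
√(1 − cos²(π/61)) = sin(π/61) ≈ 0.0514788.
ω* = 2/(1 + 0.0514788) = 2/1.0514788 = 1.902083.
[ρ_SOR] ω* − 1 = 0.902083.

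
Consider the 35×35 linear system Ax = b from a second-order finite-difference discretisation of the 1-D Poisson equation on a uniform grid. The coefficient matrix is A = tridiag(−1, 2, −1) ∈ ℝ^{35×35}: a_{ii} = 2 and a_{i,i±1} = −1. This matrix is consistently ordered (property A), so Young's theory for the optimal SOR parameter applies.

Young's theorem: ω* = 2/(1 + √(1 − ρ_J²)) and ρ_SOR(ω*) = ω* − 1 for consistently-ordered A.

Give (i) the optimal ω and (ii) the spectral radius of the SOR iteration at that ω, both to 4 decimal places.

With n=35, ρ(Jacobi) = cos(π/36) = 0.9962.
root = sin(π/36) = 0.08716  (since 1−cos² = sin²).
[ω*] 2 ÷ (1 + 0.08716) = 2 ÷ 1.08716 = 1.8397.
Hence ρ(B_{ω*}) = 1.8397 − 1 = 0.8397.

ω* = 1.8397, ρ_SOR = 0.8397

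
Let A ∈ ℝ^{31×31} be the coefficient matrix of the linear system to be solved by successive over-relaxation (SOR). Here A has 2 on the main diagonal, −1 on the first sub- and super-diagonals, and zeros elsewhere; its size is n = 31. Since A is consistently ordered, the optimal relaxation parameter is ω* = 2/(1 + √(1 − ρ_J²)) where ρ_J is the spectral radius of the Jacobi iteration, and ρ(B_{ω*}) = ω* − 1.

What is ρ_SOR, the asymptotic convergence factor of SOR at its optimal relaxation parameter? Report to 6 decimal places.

n=31: λ(B_J) = 1 − λ(A)/2 = cos(kπ/32); k=1 gives ρ_J = 0.995185.
√(1−ρ_J²) = |sin(π/32)| = 0.0980171
ω* = 2/(1+0.0980171) = 1.821465
ρ(B_{ω*}) = ω*−1 = 0.821465

ρ_SOR = 0.821465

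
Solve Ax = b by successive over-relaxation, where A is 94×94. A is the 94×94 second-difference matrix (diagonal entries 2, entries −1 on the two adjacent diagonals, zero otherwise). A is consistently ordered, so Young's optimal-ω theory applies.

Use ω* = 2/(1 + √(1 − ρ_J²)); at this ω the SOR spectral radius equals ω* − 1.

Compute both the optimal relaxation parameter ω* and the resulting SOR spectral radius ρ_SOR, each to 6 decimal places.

ρ_J = max_k |cos(kπ/95)| = cos(π/95) = 0.999453
1 − cos²(π/95) = sin²(π/95) ⇒ √(1−ρ_J²) = sin(π/95) = 0.0330634.
Young: ω* = 2/(1+√(1−ρ_J²)) = 2/(1+0.0330634) = 2/1.0330634 = 1.935990.
ρ_SOR = ω* − 1 = 1.935990 − 1 = 0.935990.

ω* = 1.935990, ρ_SOR = 0.935990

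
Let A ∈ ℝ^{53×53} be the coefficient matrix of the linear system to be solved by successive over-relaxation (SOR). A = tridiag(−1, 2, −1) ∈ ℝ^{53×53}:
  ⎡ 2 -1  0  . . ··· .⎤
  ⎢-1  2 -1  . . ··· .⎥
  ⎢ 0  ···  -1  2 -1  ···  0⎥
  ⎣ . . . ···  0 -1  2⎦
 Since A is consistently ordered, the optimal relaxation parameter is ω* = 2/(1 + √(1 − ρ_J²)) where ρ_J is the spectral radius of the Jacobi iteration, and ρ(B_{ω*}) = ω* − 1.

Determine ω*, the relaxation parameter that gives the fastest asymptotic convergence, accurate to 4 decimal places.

ω* = 1.8901

spectrum of D⁻¹(L+U) = {cos(kπ/54) : 1≤k≤53}; ρ_J = cos(π/54) = 0.9983.
√(1 − cos²(π/54)) = sin(π/54) ≈ 0.05814.
So ω* = 2/1.05814 = 1.8901 (Young).
Hence ρ(B_{ω*}) = 1.8901 − 1 = 0.8901.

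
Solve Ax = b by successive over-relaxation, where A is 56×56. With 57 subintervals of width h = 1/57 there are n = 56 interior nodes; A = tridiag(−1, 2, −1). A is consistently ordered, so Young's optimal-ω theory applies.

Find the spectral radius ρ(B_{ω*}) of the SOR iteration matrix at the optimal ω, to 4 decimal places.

½·tridiag(1,0,1) at n=56: λ_k = cos(kπ/57); max |λ| at k=1 ⇒ ρ_J = cos(π/57) ≈ 0.9985.
√(1−ρ_J²) simplifies to sin(π/57) = 0.05509.
Then 2/(1+√(1−ρ_J²)) = 2/(1+0.05509); ω* = 2/1.05509 = 1.8956.
ρ_SOR = ω* − 1 ≈ 0.8956.

ρ_SOR = 0.8956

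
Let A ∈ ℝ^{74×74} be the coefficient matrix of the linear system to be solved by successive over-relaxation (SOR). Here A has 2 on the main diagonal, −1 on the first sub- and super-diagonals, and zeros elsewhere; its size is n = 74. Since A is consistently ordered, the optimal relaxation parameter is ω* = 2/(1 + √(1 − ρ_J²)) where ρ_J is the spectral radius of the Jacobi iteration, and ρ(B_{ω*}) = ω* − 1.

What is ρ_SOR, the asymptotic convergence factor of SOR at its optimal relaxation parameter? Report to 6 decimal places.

ρ_SOR = 0.919615

[ρ_J] n=74: ρ(B_J) = cos(π/(n+1)) = cos(π/75) = 0.999123.
root = sin(π/75) = 0.0418757  (since 1−cos² = sin²).
Then 2/(1+√(1−ρ_J²)) = 2/(1+0.0418757); ω* = 2/1.0418757 = 1.919615.
Hence ρ(B_{ω*}) = 1.919615 − 1 = 0.919615.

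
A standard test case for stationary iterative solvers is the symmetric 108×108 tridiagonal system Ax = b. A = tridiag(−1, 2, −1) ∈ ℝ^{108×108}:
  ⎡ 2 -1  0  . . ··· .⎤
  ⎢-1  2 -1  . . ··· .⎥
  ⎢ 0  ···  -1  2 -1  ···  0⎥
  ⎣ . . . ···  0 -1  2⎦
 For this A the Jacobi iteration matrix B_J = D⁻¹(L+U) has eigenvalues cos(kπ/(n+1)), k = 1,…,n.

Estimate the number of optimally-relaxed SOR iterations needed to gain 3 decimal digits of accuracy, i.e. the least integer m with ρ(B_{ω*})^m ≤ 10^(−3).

B_J for the 108×108 system has eigenvalues cos(kπ/109); ρ_J = cos(π/109) = 0.9995847.
√(1−ρ_J²) simplifies to sin(π/109) = 0.0288180.
[ω*] 2 ÷ (1 + 0.0288180) = 2 ÷ 1.0288180 = 1.9439784.
and ρ(B_{ω*}) = 1.9439784 − 1 = 0.9439784.
Need (0.9439784)^m ≤ 10^(−3): m ≥ 3·ln10/|ln 0.9439784| = 6.90776/0.057652 = 119.818 ⇒ m = 120.

m = 120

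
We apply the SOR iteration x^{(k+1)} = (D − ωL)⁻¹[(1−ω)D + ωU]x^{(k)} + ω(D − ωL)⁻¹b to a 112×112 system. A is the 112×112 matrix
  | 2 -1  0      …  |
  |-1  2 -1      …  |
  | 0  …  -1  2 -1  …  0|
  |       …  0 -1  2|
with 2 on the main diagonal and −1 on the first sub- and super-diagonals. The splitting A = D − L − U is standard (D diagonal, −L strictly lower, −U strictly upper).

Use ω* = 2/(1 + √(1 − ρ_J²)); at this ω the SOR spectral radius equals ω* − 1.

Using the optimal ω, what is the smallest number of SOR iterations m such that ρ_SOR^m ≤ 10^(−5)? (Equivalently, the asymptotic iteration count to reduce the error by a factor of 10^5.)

m = 208

ρ_J = max_k |cos(kπ/113)| = cos(π/113) = 0.9996136
√(1 − cos²(π/113)) = sin(π/113) ≈ 0.0277981.
So ω* = 2/1.0277981 = 1.9459075 (Young).
ρ_SOR = ω* − 1 = 1.9459075 − 1 = 0.9459075.
5·ln10 = 11.5129; −ln(0.9459075) = 0.0556105; m = ⌈11.5129/0.0556105⌉ = ⌈207.027⌉ = 208.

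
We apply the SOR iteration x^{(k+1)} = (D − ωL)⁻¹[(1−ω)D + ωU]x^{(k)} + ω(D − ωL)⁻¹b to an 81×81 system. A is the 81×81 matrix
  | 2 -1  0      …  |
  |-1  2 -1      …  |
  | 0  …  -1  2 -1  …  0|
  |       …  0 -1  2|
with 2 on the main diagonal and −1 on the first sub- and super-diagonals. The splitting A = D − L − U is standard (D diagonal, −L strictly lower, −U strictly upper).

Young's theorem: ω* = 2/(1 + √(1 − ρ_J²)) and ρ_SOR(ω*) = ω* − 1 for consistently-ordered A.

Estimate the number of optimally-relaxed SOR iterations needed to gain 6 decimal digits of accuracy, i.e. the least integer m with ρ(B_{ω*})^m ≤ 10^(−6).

m = 181

spectrum of D⁻¹(L+U) = {cos(kπ/82) : 1≤k≤81}; ρ_J = cos(π/82) = 0.9992662.
1 − cos²(π/82) = sin²(π/82) ⇒ √(1−ρ_J²) = sin(π/82) = 0.0383027.
So ω* = 2/1.0383027 = 1.9262206 (Young).
ρ_SOR = ω* − 1 = 1.9262206 − 1 = 0.9262206.
6·ln10 = 13.8155; −ln(0.9262206) = 0.0766428; m = ⌈13.8155/0.0766428⌉ = ⌈180.258⌉ = 181.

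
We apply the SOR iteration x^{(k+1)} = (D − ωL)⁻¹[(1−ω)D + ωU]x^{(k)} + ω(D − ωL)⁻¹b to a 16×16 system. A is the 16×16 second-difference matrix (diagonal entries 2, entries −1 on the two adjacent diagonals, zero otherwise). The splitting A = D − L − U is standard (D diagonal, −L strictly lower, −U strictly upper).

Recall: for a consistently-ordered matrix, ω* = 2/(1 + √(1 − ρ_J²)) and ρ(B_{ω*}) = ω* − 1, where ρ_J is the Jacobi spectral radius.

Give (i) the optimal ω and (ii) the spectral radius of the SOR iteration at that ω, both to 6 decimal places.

ω* = 1.689547, ρ_SOR = 0.689547

n=16: λ(B_J) = 1 − λ(A)/2 = cos(kπ/17); k=1 gives ρ_J = 0.982973.
√(1−ρ_J²) simplifies to sin(π/17) = 0.1837495.
Then 2/(1+√(1−ρ_J²)) = 2/(1+0.1837495); ω* = 2/1.1837495 = 1.689547.
ρ_SOR = ω* − 1 ≈ 0.689547.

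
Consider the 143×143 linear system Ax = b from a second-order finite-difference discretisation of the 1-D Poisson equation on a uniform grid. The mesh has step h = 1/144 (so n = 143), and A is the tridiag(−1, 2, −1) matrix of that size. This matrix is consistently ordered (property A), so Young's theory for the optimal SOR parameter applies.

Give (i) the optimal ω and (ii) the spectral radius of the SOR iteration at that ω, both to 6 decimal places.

ω* = 1.957302, ρ_SOR = 0.957302

spectrum of D⁻¹(L+U) = {cos(kπ/144) : 1≤k≤143}; ρ_J = cos(π/144) = 0.999762.
root = sin(π/144) = 0.0218149  (since 1−cos² = sin²).
Young: ω* = 2/(1+√(1−ρ_J²)) = 2/(1+0.0218149) = 2/1.0218149 = 1.957302.
ρ_SOR = ω* − 1 = 1.957302 − 1 = 0.957302.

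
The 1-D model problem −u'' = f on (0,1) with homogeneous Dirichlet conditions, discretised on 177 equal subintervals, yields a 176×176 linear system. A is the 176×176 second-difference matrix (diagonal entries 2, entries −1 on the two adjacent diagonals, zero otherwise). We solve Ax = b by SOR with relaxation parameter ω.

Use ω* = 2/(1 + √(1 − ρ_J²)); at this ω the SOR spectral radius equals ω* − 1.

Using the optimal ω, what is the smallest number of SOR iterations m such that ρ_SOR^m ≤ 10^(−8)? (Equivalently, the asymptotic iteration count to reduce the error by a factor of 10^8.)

n=176: λ(B_J) = 1 − λ(A)/2 = cos(kπ/177); k=1 gives ρ_J = 0.9998425.
1 − cos²(π/177) = sin²(π/177) ⇒ √(1−ρ_J²) = sin(π/177) = 0.0177482.
ω* = 2/(1+0.0177482) = 1.9651226
ρ_SOR = ω* − 1 ≈ 0.9651226.
8·ln10 = 18.4207; −ln(0.9651226) = 0.0355001; m = ⌈18.4207/0.0355001⌉ = ⌈518.891⌉ = 519.

m = 519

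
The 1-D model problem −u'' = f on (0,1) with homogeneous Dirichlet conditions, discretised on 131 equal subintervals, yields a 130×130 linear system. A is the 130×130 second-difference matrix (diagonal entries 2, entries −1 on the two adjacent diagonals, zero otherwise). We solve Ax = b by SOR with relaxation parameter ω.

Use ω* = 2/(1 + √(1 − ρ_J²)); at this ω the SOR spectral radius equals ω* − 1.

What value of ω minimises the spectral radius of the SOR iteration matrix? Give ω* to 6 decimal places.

ω* = 1.953164

spectrum of D⁻¹(L+U) = {cos(kπ/131) : 1≤k≤130}; ρ_J = cos(π/131) = 0.999712.
√(1−ρ_J²) = |sin(π/131)| = 0.0239793
Then 2/(1+√(1−ρ_J²)) = 2/(1+0.0239793); ω* = 2/1.0239793 = 1.953164.
[ρ_SOR] ω* − 1 = 0.953164.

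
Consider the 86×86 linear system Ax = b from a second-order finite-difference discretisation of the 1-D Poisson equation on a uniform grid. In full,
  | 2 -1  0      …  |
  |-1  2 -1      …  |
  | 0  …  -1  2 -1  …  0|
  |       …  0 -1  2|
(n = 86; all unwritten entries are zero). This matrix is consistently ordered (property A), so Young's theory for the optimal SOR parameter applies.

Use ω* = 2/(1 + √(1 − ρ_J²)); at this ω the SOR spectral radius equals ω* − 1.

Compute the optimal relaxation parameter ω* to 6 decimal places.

ω* = 1.930311

B_J for the 86×86 system has eigenvalues cos(kπ/87); ρ_J = cos(π/87) = 0.999348.
√(1−ρ_J²) = |sin(π/87)| = 0.0361024
Then 2/(1+√(1−ρ_J²)) = 2/(1+0.0361024); ω* = 2/1.0361024 = 1.930311.
ρ_SOR = ω* − 1 = 1.930311 − 1 = 0.930311.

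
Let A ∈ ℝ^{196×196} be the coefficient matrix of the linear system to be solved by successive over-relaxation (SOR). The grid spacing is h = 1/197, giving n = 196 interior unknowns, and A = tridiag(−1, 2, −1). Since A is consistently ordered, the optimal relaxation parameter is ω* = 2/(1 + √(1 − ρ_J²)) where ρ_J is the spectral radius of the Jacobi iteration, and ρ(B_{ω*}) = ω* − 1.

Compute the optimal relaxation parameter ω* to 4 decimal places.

With n=196, ρ(Jacobi) = cos(π/197) = 0.9999.
root = sin(π/197) = 0.01595  (since 1−cos² = sin²).
ω* = 2/(1+0.01595) = 1.9686
[ρ_SOR] ω* − 1 = 0.9686.

ω* = 1.9686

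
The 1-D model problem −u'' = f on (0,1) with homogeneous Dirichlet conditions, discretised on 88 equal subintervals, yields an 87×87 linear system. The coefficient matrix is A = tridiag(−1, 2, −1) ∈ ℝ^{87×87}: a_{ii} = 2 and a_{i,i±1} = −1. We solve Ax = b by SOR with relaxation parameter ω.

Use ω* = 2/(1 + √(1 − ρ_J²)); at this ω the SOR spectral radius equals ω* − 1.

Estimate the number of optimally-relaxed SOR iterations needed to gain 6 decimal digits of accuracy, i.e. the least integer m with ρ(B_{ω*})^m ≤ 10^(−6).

m = 194

ρ_J = max_k |cos(kπ/88)| = cos(π/88) = 0.9993628
√(1−ρ_J²) = |sin(π/88)| = 0.0356923
Then 2/(1+√(1−ρ_J²)) = 2/(1+0.0356923); ω* = 2/1.0356923 = 1.9310755.
and ρ(B_{ω*}) = 1.9310755 − 1 = 0.9310755.
6·ln10 = 13.8155; −ln(0.9310755) = 0.0714149; m = ⌈13.8155/0.0714149⌉ = ⌈193.454⌉ = 194.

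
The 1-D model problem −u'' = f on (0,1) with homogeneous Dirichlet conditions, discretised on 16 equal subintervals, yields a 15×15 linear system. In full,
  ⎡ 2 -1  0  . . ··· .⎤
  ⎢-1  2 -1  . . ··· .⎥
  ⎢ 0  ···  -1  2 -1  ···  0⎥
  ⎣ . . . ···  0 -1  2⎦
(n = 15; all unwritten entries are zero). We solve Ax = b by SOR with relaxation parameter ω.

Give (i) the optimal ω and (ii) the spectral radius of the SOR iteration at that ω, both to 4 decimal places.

ω* = 1.6735, ρ_SOR = 0.6735

ρ_J = max_k |cos(kπ/16)| = cos(π/16) = 0.9808
√(1 − cos²(π/16)) = sin(π/16) ≈ 0.19509.
[ω*] 2 ÷ (1 + 0.19509) = 2 ÷ 1.19509 = 1.6735.
[ρ_SOR] ω* − 1 = 0.6735.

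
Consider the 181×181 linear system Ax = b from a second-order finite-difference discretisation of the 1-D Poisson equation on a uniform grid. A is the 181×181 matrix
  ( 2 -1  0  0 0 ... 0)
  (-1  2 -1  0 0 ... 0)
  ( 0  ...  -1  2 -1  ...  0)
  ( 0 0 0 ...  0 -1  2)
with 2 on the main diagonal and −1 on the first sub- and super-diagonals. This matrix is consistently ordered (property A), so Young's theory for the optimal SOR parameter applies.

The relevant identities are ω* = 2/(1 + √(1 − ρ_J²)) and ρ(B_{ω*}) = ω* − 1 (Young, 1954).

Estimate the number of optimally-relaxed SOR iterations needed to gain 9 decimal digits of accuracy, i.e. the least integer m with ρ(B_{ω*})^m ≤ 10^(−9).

m = 601

ρ_J = max_k |cos(kπ/182)| = cos(π/182) = 0.9998510
1 − cos²(π/182) = sin²(π/182) ⇒ √(1−ρ_J²) = sin(π/182) = 0.0172606.
So ω* = 2/1.0172606 = 1.9660645 (Young).
ρ_SOR = ω* − 1 ≈ 0.9660645.
(0.9660645)^m ≤ 10^{−9}  ⇒  m·ln(0.9660645) ≤ −9·ln10  ⇒  m ≥ 600.246  ⇒  m = 601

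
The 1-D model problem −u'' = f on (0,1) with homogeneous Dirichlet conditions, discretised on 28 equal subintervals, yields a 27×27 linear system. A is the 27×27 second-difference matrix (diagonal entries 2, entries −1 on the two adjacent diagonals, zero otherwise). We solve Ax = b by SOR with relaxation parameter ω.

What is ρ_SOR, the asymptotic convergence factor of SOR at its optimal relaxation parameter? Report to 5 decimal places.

spectrum of D⁻¹(L+U) = {cos(kπ/28) : 1≤k≤27}; ρ_J = cos(π/28) = 0.99371.
√(1−ρ_J²) = |sin(π/28)| = 0.111964
Then 2/(1+√(1−ρ_J²)) = 2/(1+0.111964); ω* = 2/1.111964 = 1.79862.
ρ_SOR = ω* − 1 ≈ 0.79862.

ρ_SOR = 0.79862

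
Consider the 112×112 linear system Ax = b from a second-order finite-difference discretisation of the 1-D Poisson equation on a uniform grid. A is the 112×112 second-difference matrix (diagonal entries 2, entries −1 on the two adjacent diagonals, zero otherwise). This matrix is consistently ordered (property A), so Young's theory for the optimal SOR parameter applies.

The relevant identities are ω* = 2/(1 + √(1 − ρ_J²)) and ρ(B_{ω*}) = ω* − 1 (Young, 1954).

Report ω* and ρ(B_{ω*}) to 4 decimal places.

ω* = 1.9459, ρ_SOR = 0.9459

[ρ_J] n=112: ρ(B_J) = cos(π/(n+1)) = cos(π/113) = 0.9996.
√(1−ρ_J²) = |sin(π/113)| = 0.02780
ω* = 2 / (1 + 0.02780) = 2 / 1.02780 ≈ 1.9459.
ρ_SOR = ω* − 1 ≈ 0.9459.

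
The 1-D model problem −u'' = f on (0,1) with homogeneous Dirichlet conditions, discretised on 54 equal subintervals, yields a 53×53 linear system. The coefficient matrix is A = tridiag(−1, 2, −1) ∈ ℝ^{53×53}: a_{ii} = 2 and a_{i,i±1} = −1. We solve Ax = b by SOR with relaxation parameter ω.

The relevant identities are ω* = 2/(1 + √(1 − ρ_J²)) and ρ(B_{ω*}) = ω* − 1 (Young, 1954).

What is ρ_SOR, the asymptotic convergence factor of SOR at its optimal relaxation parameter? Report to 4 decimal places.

ρ_J = max_k |cos(kπ/54)| = cos(π/54) = 0.9983
root = sin(π/54) = 0.05814  (since 1−cos² = sin²).
[ω*] 2 ÷ (1 + 0.05814) = 2 ÷ 1.05814 = 1.8901.
ρ_SOR = ω* − 1 = 1.8901 − 1 = 0.8901.

ρ_SOR = 0.8901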